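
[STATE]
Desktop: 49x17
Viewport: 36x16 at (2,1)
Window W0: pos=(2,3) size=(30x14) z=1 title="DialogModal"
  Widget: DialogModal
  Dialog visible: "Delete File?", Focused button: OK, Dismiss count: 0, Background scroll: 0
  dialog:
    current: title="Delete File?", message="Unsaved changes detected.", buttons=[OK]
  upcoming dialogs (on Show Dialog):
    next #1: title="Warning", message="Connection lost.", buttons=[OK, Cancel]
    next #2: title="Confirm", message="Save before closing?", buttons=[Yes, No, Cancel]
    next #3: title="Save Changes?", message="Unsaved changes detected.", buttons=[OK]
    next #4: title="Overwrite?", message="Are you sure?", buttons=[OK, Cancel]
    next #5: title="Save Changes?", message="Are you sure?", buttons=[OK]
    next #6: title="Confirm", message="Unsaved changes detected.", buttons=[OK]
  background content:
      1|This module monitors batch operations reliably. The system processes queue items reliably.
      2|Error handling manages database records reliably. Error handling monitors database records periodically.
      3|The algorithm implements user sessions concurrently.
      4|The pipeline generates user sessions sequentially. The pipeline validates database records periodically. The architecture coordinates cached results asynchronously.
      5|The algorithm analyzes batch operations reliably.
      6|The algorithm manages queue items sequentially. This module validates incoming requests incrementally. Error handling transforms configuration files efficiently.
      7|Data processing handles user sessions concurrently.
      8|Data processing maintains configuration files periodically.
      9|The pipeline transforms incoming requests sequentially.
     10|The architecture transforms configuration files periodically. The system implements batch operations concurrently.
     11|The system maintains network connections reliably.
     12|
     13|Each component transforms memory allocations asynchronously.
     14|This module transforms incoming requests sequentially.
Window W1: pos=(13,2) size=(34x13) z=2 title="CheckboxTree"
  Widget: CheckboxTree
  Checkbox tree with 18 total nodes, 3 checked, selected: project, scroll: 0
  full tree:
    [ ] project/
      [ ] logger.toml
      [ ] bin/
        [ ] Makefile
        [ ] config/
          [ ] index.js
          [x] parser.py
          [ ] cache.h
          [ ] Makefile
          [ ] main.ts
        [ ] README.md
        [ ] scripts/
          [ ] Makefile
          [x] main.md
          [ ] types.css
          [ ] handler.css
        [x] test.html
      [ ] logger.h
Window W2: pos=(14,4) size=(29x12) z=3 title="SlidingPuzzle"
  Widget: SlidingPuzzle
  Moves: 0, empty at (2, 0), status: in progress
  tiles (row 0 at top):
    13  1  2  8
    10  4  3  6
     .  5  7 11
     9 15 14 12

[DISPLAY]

                                    
           ┏━━━━━━━━━━━━━━━━━━━━━━━━
┏━━━━━━━━━━┃ CheckboxTree           
┃ DialogMod┠┏━━━━━━━━━━━━━━━━━━━━━━━
┠──────────┃┃ SlidingPuzzle         
┃This modul┃┠───────────────────────
┃Error hand┃┃┌────┬────┬────┬────┐  
┃Th┌───────┃┃│ 13 │  1 │  2 │  8 │  
┃Th│     De┃┃├────┼────┼────┼────┤  
┃Th│Unsaved┃┃│ 10 │  4 │  3 │  6 │  
┃Th│       ┃┃├────┼────┼────┼────┤  
┃Da└───────┃┃│    │  5 │  7 │ 11 │  
┃Data proce┃┃├────┼────┼────┼────┤  
┃The pipeli┗┃│  9 │ 15 │ 14 │ 12 │  
┃The archite┗━━━━━━━━━━━━━━━━━━━━━━━
┗━━━━━━━━━━━━━━━━━━━━━━━━━━━━┛      


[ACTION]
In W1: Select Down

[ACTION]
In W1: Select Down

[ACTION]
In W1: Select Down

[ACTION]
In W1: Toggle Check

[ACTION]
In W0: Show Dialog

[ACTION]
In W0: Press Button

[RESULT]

                                    
           ┏━━━━━━━━━━━━━━━━━━━━━━━━
┏━━━━━━━━━━┃ CheckboxTree           
┃ DialogMod┠┏━━━━━━━━━━━━━━━━━━━━━━━
┠──────────┃┃ SlidingPuzzle         
┃This modul┃┠───────────────────────
┃Error hand┃┃┌────┬────┬────┬────┐  
┃The algori┃┃│ 13 │  1 │  2 │  8 │  
┃The pipeli┃┃├────┼────┼────┼────┤  
┃The algori┃┃│ 10 │  4 │  3 │  6 │  
┃The algori┃┃├────┼────┼────┼────┤  
┃Data proce┃┃│    │  5 │  7 │ 11 │  
┃Data proce┃┃├────┼────┼────┼────┤  
┃The pipeli┗┃│  9 │ 15 │ 14 │ 12 │  
┃The archite┗━━━━━━━━━━━━━━━━━━━━━━━
┗━━━━━━━━━━━━━━━━━━━━━━━━━━━━┛      


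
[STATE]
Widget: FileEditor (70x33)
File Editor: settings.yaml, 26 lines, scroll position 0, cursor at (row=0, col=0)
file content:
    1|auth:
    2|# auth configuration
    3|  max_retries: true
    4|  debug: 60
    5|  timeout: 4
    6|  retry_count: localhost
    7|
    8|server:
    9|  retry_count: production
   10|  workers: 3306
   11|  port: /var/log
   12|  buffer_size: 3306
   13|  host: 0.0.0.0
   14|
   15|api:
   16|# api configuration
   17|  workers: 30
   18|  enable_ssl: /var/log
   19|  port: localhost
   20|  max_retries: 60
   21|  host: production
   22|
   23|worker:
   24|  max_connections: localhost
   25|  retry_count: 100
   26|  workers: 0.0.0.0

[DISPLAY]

█uth:                                                                ▲
# auth configuration                                                 █
  max_retries: true                                                  ░
  debug: 60                                                          ░
  timeout: 4                                                         ░
  retry_count: localhost                                             ░
                                                                     ░
server:                                                              ░
  retry_count: production                                            ░
  workers: 3306                                                      ░
  port: /var/log                                                     ░
  buffer_size: 3306                                                  ░
  host: 0.0.0.0                                                      ░
                                                                     ░
api:                                                                 ░
# api configuration                                                  ░
  workers: 30                                                        ░
  enable_ssl: /var/log                                               ░
  port: localhost                                                    ░
  max_retries: 60                                                    ░
  host: production                                                   ░
                                                                     ░
worker:                                                              ░
  max_connections: localhost                                         ░
  retry_count: 100                                                   ░
  workers: 0.0.0.0                                                   ░
                                                                     ░
                                                                     ░
                                                                     ░
                                                                     ░
                                                                     ░
                                                                     ░
                                                                     ▼


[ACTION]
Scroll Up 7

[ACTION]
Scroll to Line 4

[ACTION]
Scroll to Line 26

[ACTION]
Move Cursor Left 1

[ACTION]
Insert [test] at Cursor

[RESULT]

test█uth:                                                            ▲
# auth configuration                                                 █
  max_retries: true                                                  ░
  debug: 60                                                          ░
  timeout: 4                                                         ░
  retry_count: localhost                                             ░
                                                                     ░
server:                                                              ░
  retry_count: production                                            ░
  workers: 3306                                                      ░
  port: /var/log                                                     ░
  buffer_size: 3306                                                  ░
  host: 0.0.0.0                                                      ░
                                                                     ░
api:                                                                 ░
# api configuration                                                  ░
  workers: 30                                                        ░
  enable_ssl: /var/log                                               ░
  port: localhost                                                    ░
  max_retries: 60                                                    ░
  host: production                                                   ░
                                                                     ░
worker:                                                              ░
  max_connections: localhost                                         ░
  retry_count: 100                                                   ░
  workers: 0.0.0.0                                                   ░
                                                                     ░
                                                                     ░
                                                                     ░
                                                                     ░
                                                                     ░
                                                                     ░
                                                                     ▼


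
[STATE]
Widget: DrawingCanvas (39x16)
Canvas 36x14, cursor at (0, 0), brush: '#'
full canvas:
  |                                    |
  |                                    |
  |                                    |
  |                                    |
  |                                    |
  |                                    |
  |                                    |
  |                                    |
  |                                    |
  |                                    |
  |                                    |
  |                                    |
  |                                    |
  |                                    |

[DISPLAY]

+                                      
                                       
                                       
                                       
                                       
                                       
                                       
                                       
                                       
                                       
                                       
                                       
                                       
                                       
                                       
                                       


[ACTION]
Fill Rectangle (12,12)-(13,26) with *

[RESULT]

+                                      
                                       
                                       
                                       
                                       
                                       
                                       
                                       
                                       
                                       
                                       
                                       
            ***************            
            ***************            
                                       
                                       


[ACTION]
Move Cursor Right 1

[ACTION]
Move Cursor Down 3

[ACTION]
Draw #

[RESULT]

                                       
                                       
                                       
 #                                     
                                       
                                       
                                       
                                       
                                       
                                       
                                       
                                       
            ***************            
            ***************            
                                       
                                       


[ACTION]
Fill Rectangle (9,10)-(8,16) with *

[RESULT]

                                       
                                       
                                       
 #                                     
                                       
                                       
                                       
                                       
          *******                      
          *******                      
                                       
                                       
            ***************            
            ***************            
                                       
                                       


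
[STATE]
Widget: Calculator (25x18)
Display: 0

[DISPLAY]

                        0
┌───┬───┬───┬───┐        
│ 7 │ 8 │ 9 │ ÷ │        
├───┼───┼───┼───┤        
│ 4 │ 5 │ 6 │ × │        
├───┼───┼───┼───┤        
│ 1 │ 2 │ 3 │ - │        
├───┼───┼───┼───┤        
│ 0 │ . │ = │ + │        
├───┼───┼───┼───┤        
│ C │ MC│ MR│ M+│        
└───┴───┴───┴───┘        
                         
                         
                         
                         
                         
                         


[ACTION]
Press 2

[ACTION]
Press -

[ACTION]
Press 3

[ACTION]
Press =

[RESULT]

                       -1
┌───┬───┬───┬───┐        
│ 7 │ 8 │ 9 │ ÷ │        
├───┼───┼───┼───┤        
│ 4 │ 5 │ 6 │ × │        
├───┼───┼───┼───┤        
│ 1 │ 2 │ 3 │ - │        
├───┼───┼───┼───┤        
│ 0 │ . │ = │ + │        
├───┼───┼───┼───┤        
│ C │ MC│ MR│ M+│        
└───┴───┴───┴───┘        
                         
                         
                         
                         
                         
                         


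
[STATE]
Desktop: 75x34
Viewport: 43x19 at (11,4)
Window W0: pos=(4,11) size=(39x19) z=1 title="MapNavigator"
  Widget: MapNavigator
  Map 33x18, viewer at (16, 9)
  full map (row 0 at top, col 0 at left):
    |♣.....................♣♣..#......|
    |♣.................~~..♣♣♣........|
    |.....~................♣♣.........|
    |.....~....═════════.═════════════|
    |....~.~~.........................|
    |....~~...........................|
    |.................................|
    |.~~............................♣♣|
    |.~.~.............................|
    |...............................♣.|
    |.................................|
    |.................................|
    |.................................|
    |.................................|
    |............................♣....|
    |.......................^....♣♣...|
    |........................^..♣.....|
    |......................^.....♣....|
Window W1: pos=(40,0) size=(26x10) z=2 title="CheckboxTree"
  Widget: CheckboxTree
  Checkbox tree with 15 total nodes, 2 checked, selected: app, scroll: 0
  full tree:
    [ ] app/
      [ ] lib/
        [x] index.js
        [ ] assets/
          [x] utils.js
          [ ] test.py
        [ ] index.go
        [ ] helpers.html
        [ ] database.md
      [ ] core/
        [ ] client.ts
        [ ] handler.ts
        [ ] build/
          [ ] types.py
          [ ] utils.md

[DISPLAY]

                             ┃   [-] lib/  
                             ┃     [x] inde
                             ┃     [-] asse
                             ┃       [x] ut
                             ┃       [ ] te
                             ┗━━━━━━━━━━━━━
                                           
━━━━━━━━━━━━━━━━━━━━━━━━━━━━━━━┓           
vigator                        ┃           
───────────────────────────────┨           
.~................♣♣.........  ┃           
.~....═════════.═════════════  ┃           
~.~~.........................  ┃           
~~...........................  ┃           
.............................  ┃           
...........................♣♣  ┃           
.............................  ┃           
............@..............♣.  ┃           
.............................  ┃           


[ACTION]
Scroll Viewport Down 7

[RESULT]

━━━━━━━━━━━━━━━━━━━━━━━━━━━━━━━┓           
vigator                        ┃           
───────────────────────────────┨           
.~................♣♣.........  ┃           
.~....═════════.═════════════  ┃           
~.~~.........................  ┃           
~~...........................  ┃           
.............................  ┃           
...........................♣♣  ┃           
.............................  ┃           
............@..............♣.  ┃           
.............................  ┃           
.............................  ┃           
.............................  ┃           
.............................  ┃           
........................♣....  ┃           
...................^....♣♣...  ┃           
....................^..♣.....  ┃           
━━━━━━━━━━━━━━━━━━━━━━━━━━━━━━━┛           


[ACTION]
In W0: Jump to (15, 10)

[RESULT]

━━━━━━━━━━━━━━━━━━━━━━━━━━━━━━━┓           
vigator                        ┃           
───────────────────────────────┨           
..~....═════════.═════════════ ┃           
.~.~~......................... ┃           
.~~........................... ┃           
.............................. ┃           
............................♣♣ ┃           
~............................. ┃           
............................♣. ┃           
............@................. ┃           
.............................. ┃           
.............................. ┃           
.............................. ┃           
.........................♣.... ┃           
....................^....♣♣... ┃           
.....................^..♣..... ┃           
...................^.....♣.... ┃           
━━━━━━━━━━━━━━━━━━━━━━━━━━━━━━━┛           


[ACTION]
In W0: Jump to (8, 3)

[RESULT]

━━━━━━━━━━━━━━━━━━━━━━━━━━━━━━━┓           
vigator                        ┃           
───────────────────────────────┨           
                               ┃           
                               ┃           
                               ┃           
                               ┃           
    ♣.....................♣♣..#┃           
    ♣.................~~..♣♣♣..┃           
    .....~................♣♣...┃           
    .....~..@.═════════.═══════┃           
    ....~.~~...................┃           
    ....~~.....................┃           
    ...........................┃           
    .~~........................┃           
    .~.~.......................┃           
    ...........................┃           
    ...........................┃           
━━━━━━━━━━━━━━━━━━━━━━━━━━━━━━━┛           


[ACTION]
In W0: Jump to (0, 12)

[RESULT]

━━━━━━━━━━━━━━━━━━━━━━━━━━━━━━━┓           
vigator                        ┃           
───────────────────────────────┨           
            ....~~.............┃           
            ...................┃           
            .~~................┃           
            .~.~...............┃           
            ...................┃           
            ...................┃           
            ...................┃           
            @..................┃           
            ...................┃           
            ...................┃           
            ...................┃           
            ...................┃           
            ...................┃           
                               ┃           
                               ┃           
━━━━━━━━━━━━━━━━━━━━━━━━━━━━━━━┛           


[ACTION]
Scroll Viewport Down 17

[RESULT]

            ...................┃           
            .~~................┃           
            .~.~...............┃           
            ...................┃           
            ...................┃           
            ...................┃           
            @..................┃           
            ...................┃           
            ...................┃           
            ...................┃           
            ...................┃           
            ...................┃           
                               ┃           
                               ┃           
━━━━━━━━━━━━━━━━━━━━━━━━━━━━━━━┛           
                                           
                                           
                                           
                                           


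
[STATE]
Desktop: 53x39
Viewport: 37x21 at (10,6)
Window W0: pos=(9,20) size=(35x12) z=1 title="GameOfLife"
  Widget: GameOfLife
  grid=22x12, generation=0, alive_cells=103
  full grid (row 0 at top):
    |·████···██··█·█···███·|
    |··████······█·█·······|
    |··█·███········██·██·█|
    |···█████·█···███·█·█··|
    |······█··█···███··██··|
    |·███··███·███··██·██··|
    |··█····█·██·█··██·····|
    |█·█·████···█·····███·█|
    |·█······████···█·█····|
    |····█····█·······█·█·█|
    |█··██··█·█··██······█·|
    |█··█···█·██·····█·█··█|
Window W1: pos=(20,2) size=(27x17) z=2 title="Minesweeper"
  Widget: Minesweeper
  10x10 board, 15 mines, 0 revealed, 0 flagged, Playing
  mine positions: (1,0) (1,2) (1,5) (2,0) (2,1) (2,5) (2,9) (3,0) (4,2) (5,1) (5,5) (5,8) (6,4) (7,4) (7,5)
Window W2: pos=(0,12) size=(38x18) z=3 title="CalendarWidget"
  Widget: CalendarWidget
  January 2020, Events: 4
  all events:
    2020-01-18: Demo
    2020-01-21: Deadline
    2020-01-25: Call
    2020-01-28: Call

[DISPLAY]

          ┃■■■■■■■■■■               ┃
          ┃■■■■■■■■■■               ┃
          ┃■■■■■■■■■■               ┃
          ┃■■■■■■■■■■               ┃
          ┃■■■■■■■■■■               ┃
          ┃■■■■■■■■■■               ┃
━━━━━━━━━━━━━━━━━━━━━━━━━━━┓        ┃
Widget                     ┃        ┃
───────────────────────────┨        ┃
   January 2020            ┃        ┃
Th Fr Sa Su                ┃        ┃
 2  3  4  5                ┃        ┃
 9 10 11 12                ┃━━━━━━━━┛
16 17 18* 19               ┃         
 23 24 25* 26              ┃━━━━━┓   
 30 31                     ┃     ┃   
                           ┃─────┨   
                           ┃     ┃   
                           ┃     ┃   
                           ┃     ┃   
                           ┃     ┃   


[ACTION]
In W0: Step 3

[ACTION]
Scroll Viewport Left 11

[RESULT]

                    ┃■■■■■■■■■■      
                    ┃■■■■■■■■■■      
                    ┃■■■■■■■■■■      
                    ┃■■■■■■■■■■      
                    ┃■■■■■■■■■■      
                    ┃■■■■■■■■■■      
┏━━━━━━━━━━━━━━━━━━━━━━━━━━━━━━━━━━━━
┃ CalendarWidget                     
┠────────────────────────────────────
┃            January 2020            
┃Mo Tu We Th Fr Sa Su                
┃       1  2  3  4  5                
┃ 6  7  8  9 10 11 12                
┃13 14 15 16 17 18* 19               
┃20 21* 22 23 24 25* 26              
┃27 28* 29 30 31                     
┃                                    
┃                                    
┃                                    
┃                                    
┃                                    


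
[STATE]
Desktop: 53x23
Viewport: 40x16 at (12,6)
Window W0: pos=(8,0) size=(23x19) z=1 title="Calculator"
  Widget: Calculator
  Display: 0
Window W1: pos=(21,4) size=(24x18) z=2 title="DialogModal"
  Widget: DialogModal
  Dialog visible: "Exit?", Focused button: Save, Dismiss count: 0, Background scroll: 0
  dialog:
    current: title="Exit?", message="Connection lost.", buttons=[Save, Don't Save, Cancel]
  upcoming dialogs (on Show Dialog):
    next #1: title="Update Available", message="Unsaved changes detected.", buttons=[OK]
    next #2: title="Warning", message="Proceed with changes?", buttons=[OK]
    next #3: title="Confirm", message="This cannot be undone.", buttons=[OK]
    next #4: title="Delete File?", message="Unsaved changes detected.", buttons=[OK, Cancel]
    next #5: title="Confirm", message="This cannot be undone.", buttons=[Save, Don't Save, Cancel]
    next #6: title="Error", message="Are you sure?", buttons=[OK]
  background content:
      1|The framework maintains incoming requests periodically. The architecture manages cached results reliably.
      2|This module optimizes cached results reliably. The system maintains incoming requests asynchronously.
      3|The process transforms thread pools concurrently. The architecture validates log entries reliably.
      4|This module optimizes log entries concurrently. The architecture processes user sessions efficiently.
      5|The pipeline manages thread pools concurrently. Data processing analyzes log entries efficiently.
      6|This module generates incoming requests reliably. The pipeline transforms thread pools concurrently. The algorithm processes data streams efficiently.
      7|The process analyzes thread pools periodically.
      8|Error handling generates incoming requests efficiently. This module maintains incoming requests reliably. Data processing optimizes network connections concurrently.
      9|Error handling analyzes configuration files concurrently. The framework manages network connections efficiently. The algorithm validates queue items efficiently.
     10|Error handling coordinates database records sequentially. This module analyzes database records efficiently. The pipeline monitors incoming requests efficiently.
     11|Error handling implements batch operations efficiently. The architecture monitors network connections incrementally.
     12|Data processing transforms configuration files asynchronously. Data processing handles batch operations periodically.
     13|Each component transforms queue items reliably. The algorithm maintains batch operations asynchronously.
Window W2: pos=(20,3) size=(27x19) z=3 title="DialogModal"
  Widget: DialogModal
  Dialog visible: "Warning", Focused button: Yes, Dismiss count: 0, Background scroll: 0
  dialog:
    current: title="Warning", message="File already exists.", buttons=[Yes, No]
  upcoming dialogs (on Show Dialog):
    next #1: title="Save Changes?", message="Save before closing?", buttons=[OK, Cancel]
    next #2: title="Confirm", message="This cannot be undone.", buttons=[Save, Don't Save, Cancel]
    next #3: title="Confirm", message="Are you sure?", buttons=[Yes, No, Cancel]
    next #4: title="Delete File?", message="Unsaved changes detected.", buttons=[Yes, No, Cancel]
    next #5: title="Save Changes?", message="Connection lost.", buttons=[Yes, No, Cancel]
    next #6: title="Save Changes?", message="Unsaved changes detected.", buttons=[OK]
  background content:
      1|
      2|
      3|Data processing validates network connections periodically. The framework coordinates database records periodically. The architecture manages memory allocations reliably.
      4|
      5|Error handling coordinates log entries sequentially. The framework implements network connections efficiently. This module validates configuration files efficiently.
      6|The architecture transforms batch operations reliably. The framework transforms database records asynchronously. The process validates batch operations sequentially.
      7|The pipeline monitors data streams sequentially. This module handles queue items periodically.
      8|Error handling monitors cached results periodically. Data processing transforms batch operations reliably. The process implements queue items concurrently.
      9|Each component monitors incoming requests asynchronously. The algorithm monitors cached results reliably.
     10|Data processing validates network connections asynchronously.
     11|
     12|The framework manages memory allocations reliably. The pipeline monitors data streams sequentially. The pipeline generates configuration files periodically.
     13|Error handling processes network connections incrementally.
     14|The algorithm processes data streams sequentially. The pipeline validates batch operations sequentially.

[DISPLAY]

─┼───┼──┃                         ┃     
 │ 5 │ 6┃                         ┃     
─┼───┼──┃Data processing validates┃     
 │ 2 │ 3┃                         ┃     
─┼───┼──┃Error handling coordinate┃     
 │ . │ =┃Th┌───────────────────┐or┃     
─┼───┼──┃Th│      Warning      │at┃     
 │ MC│ M┃Er│File already exists│ c┃     
─┴───┴──┃Ea│     [Yes]  No     │ i┃     
        ┃Da└───────────────────┘es┃     
        ┃                         ┃     
        ┃The framework manages mem┃     
━━━━━━━━┃Error handling processes ┃     
        ┃The algorithm processes d┃     
        ┃                         ┃     
        ┗━━━━━━━━━━━━━━━━━━━━━━━━━┛     


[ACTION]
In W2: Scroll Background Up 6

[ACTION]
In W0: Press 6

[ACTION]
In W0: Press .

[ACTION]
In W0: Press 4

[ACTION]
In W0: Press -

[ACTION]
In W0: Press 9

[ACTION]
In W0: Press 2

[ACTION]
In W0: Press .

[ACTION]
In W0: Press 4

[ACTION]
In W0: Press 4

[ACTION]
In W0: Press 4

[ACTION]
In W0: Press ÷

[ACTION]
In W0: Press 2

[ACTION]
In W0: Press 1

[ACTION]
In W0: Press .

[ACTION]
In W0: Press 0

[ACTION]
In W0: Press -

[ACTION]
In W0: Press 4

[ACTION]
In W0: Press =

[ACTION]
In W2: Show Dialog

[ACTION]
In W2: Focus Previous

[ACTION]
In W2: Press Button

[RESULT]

─┼───┼──┃                         ┃     
 │ 5 │ 6┃                         ┃     
─┼───┼──┃Data processing validates┃     
 │ 2 │ 3┃                         ┃     
─┼───┼──┃Error handling coordinate┃     
 │ . │ =┃The architecture transfor┃     
─┼───┼──┃The pipeline monitors dat┃     
 │ MC│ M┃Error handling monitors c┃     
─┴───┴──┃Each component monitors i┃     
        ┃Data processing validates┃     
        ┃                         ┃     
        ┃The framework manages mem┃     
━━━━━━━━┃Error handling processes ┃     
        ┃The algorithm processes d┃     
        ┃                         ┃     
        ┗━━━━━━━━━━━━━━━━━━━━━━━━━┛     


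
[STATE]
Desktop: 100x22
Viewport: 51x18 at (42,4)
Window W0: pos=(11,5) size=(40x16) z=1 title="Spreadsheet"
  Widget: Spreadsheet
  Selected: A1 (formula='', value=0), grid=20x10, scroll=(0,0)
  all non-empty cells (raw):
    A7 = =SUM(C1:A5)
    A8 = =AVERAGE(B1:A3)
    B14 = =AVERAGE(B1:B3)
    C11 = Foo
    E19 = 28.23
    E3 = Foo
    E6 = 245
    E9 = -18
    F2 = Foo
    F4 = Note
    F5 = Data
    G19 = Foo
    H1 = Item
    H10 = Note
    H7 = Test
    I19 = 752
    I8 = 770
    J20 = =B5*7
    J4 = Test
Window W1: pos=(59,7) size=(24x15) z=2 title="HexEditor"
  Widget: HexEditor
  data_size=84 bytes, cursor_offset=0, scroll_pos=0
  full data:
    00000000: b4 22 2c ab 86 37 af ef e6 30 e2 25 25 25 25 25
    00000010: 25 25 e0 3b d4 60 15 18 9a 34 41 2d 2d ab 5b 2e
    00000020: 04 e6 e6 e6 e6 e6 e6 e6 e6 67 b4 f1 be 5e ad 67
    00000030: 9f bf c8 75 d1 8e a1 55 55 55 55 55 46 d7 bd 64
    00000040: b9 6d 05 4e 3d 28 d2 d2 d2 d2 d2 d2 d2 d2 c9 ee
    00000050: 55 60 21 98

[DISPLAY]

                                                   
━━━━━━━━┓                                          
        ┃                                          
────────┨        ┏━━━━━━━━━━━━━━━━━━━━━━┓          
        ┃        ┃ HexEditor            ┃          
 D      ┃        ┠──────────────────────┨          
--------┃        ┃00000000  B4 22 2c ab ┃          
     0  ┃        ┃00000010  25 25 e0 3b ┃          
     0  ┃        ┃00000020  04 e6 e6 e6 ┃          
     0Fo┃        ┃00000030  9f bf c8 75 ┃          
     0  ┃        ┃00000040  b9 6d 05 4e ┃          
     0  ┃        ┃00000050  55 60 21 98 ┃          
     0  ┃        ┃                      ┃          
     0  ┃        ┃                      ┃          
     0  ┃        ┃                      ┃          
     0  ┃        ┃                      ┃          
━━━━━━━━┛        ┃                      ┃          
                 ┗━━━━━━━━━━━━━━━━━━━━━━┛          


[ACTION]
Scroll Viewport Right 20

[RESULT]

                                                   
━┓                                                 
 ┃                                                 
─┨        ┏━━━━━━━━━━━━━━━━━━━━━━┓                 
 ┃        ┃ HexEditor            ┃                 
 ┃        ┠──────────────────────┨                 
-┃        ┃00000000  B4 22 2c ab ┃                 
 ┃        ┃00000010  25 25 e0 3b ┃                 
 ┃        ┃00000020  04 e6 e6 e6 ┃                 
o┃        ┃00000030  9f bf c8 75 ┃                 
 ┃        ┃00000040  b9 6d 05 4e ┃                 
 ┃        ┃00000050  55 60 21 98 ┃                 
 ┃        ┃                      ┃                 
 ┃        ┃                      ┃                 
 ┃        ┃                      ┃                 
 ┃        ┃                      ┃                 
━┛        ┃                      ┃                 
          ┗━━━━━━━━━━━━━━━━━━━━━━┛                 


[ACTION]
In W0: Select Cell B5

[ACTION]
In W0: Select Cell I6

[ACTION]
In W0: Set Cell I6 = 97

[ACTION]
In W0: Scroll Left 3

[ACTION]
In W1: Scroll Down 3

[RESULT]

                                                   
━┓                                                 
 ┃                                                 
─┨        ┏━━━━━━━━━━━━━━━━━━━━━━┓                 
 ┃        ┃ HexEditor            ┃                 
 ┃        ┠──────────────────────┨                 
-┃        ┃00000030  9f bf c8 75 ┃                 
 ┃        ┃00000040  b9 6d 05 4e ┃                 
 ┃        ┃00000050  55 60 21 98 ┃                 
o┃        ┃                      ┃                 
 ┃        ┃                      ┃                 
 ┃        ┃                      ┃                 
 ┃        ┃                      ┃                 
 ┃        ┃                      ┃                 
 ┃        ┃                      ┃                 
 ┃        ┃                      ┃                 
━┛        ┃                      ┃                 
          ┗━━━━━━━━━━━━━━━━━━━━━━┛                 


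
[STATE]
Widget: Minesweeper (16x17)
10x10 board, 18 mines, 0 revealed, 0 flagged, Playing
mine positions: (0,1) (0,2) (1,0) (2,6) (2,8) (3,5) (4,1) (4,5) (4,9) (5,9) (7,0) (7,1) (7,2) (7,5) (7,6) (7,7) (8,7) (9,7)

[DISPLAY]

■■■■■■■■■■      
■■■■■■■■■■      
■■■■■■■■■■      
■■■■■■■■■■      
■■■■■■■■■■      
■■■■■■■■■■      
■■■■■■■■■■      
■■■■■■■■■■      
■■■■■■■■■■      
■■■■■■■■■■      
                
                
                
                
                
                
                


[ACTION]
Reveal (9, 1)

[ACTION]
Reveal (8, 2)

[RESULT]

■■■■■■■■■■      
■■■■■■■■■■      
■■■■■■■■■■      
■■■■■■■■■■      
■■■■■■■■■■      
■■■■■■■■■■      
■■■■■■■■■■      
■■■■■■■■■■      
2321125■■■      
      2■■■      
                
                
                
                
                
                
                


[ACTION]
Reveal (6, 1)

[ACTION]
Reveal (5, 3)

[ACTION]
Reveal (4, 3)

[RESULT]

■■■1            
■321 11211      
■1  12■■■■      
■11 2■■■■■      
■■1 2■■■■■      
■■1 1■■■■■      
■3211■■■■■      
■■■■■■■■■■      
2321125■■■      
      2■■■      
                
                
                
                
                
                
                
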